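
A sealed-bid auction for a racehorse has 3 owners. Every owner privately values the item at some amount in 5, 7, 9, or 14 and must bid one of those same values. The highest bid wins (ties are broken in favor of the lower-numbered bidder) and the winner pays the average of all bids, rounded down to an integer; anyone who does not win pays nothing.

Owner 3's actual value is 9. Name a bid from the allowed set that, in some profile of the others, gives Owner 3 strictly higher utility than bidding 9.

Suppose Owner 1 bids 5 and Owner 2 bids 5.
Bid 9: wins, pays 6, utility 9 - 6 = 3.
Bid 7: wins, pays 5, utility 9 - 5 = 4.
So bidding 7 beats truth here (4 > 3).

7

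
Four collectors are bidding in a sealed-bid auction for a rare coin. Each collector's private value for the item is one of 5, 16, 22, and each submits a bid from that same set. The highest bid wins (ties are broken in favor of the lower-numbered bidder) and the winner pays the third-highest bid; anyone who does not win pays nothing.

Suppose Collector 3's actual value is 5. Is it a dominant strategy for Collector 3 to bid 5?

Check each profile of the others' bids and compare truth against every alternative bid.
Others bid (5, 5, 5): truth gives 0, best alternative gives 0.
Others bid (5, 5, 16): truth gives 0, best alternative gives 0.
Others bid (5, 5, 22): truth gives 0, best alternative gives 0.
Others bid (5, 16, 5): truth gives 0, best alternative gives 0.
Others bid (5, 16, 16): truth gives 0, best alternative gives 0.
Others bid (5, 16, 22): truth gives 0, best alternative gives 0.
(Remaining 21 profiles checked similarly; truth is weakly best in each.)
In every case the truthful bid is at least as good as any alternative, so it is a dominant strategy.

Yes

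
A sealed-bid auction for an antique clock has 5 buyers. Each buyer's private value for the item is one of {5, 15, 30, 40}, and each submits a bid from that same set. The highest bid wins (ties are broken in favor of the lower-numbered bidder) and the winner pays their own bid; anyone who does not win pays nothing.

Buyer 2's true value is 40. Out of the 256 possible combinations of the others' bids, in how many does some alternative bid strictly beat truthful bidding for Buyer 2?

54

Others bid (5, 5, 5, 5): truth gives 0; bid 15 gives 25 > 0. Violating.
Others bid (5, 5, 5, 15): truth gives 0; bid 15 gives 25 > 0. Violating.
Others bid (5, 5, 5, 30): truth gives 0; bid 30 gives 10 > 0. Violating.
Others bid (5, 5, 15, 5): truth gives 0; bid 15 gives 25 > 0. Violating.
Others bid (5, 5, 5, 40): truth gives 0; no alternative beats it.
Others bid (5, 5, 15, 40): truth gives 0; no alternative beats it.
(Checking all 256 profiles: 54 have a profitable deviation, 202 do not.)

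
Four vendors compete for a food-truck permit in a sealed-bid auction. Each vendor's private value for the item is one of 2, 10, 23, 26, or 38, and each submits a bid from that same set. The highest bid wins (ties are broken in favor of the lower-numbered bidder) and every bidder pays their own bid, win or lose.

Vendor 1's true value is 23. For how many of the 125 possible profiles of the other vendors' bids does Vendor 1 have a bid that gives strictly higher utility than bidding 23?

106

Others bid (2, 2, 2): truth gives 0; bid 2 gives 21 > 0. Violating.
Others bid (2, 2, 10): truth gives 0; bid 10 gives 13 > 0. Violating.
Others bid (2, 2, 26): truth gives -23; bid 2 gives -2 > -23. Violating.
Others bid (2, 2, 38): truth gives -23; bid 2 gives -2 > -23. Violating.
Others bid (2, 2, 23): truth gives 0; no alternative beats it.
Others bid (2, 10, 23): truth gives 0; no alternative beats it.
(Checking all 125 profiles: 106 have a profitable deviation, 19 do not.)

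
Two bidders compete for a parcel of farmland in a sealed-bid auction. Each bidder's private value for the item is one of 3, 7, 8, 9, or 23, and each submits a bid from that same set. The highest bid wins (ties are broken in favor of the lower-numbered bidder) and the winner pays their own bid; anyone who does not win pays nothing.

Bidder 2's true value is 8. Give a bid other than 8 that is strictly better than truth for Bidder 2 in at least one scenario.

Suppose Bidder 1 bids 3.
Bid 8: wins, pays 8, utility 8 - 8 = 0.
Bid 7: wins, pays 7, utility 8 - 7 = 1.
So bidding 7 beats truth here (1 > 0).

7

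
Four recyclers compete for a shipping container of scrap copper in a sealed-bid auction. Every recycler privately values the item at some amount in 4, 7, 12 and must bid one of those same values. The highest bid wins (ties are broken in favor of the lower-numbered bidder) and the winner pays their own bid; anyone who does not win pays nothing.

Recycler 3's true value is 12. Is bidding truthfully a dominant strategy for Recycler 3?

Consider the case where Recycler 1 bids 4, Recycler 2 bids 4 and Recycler 4 bids 4.
Truthful bid 12: wins, pays 12, utility 12 - 12 = 0.
Bid 7 instead: wins, pays 7, utility 12 - 7 = 5.
Since 5 > 0, bidding 7 is strictly better here, so truthful bidding is not dominant.

No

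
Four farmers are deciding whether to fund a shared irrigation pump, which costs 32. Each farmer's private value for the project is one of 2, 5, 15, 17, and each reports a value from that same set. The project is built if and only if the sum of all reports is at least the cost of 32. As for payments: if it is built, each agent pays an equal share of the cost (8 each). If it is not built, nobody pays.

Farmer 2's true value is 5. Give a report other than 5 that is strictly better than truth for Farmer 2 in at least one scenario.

2

Suppose Farmer 1 reports 5, Farmer 3 reports 5 and Farmer 4 reports 17.
Report 5: project built, pays 8, utility 5 - 8 = -3.
Report 2: project not built, utility 0.
So reporting 2 beats truth here (0 > -3).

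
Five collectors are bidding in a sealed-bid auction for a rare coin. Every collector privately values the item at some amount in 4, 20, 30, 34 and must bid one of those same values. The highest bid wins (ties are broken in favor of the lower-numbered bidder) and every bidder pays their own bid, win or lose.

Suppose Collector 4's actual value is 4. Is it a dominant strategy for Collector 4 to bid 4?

Yes

Check each profile of the others' bids and compare truth against every alternative bid.
Others bid (4, 4, 4, 30): truth gives -4, best alternative gives -20.
Others bid (4, 4, 4, 34): truth gives -4, best alternative gives -20.
Others bid (4, 4, 20, 4): truth gives -4, best alternative gives -20.
Others bid (4, 4, 20, 20): truth gives -4, best alternative gives -20.
Others bid (4, 4, 20, 30): truth gives -4, best alternative gives -20.
Others bid (4, 4, 20, 34): truth gives -4, best alternative gives -20.
(Remaining 250 profiles checked similarly; truth is weakly best in each.)
In every case the truthful bid is at least as good as any alternative, so it is a dominant strategy.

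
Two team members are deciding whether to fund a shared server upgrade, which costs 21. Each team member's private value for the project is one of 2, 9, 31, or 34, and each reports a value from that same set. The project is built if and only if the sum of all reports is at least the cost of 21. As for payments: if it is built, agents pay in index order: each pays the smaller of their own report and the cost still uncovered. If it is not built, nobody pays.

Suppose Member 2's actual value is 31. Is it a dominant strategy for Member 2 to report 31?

Check each profile of the others' reports and compare truth against every alternative report.
Others report (31): truth gives 31, best alternative gives 31.
Others report (34): truth gives 31, best alternative gives 31.
Others report (9): truth gives 19, best alternative gives 19.
Others report (2): truth gives 12, best alternative gives 12.
In every case the truthful report is at least as good as any alternative, so it is a dominant strategy.

Yes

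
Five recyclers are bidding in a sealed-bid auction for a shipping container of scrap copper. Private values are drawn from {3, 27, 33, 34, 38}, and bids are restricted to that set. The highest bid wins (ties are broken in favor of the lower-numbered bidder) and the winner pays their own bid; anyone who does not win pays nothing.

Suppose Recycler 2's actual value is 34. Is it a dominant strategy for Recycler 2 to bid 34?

Consider the case where Recycler 1 bids 3, Recycler 3 bids 3, Recycler 4 bids 3 and Recycler 5 bids 3.
Truthful bid 34: wins, pays 34, utility 34 - 34 = 0.
Bid 27 instead: wins, pays 27, utility 34 - 27 = 7.
Since 7 > 0, bidding 27 is strictly better here, so truthful bidding is not dominant.

No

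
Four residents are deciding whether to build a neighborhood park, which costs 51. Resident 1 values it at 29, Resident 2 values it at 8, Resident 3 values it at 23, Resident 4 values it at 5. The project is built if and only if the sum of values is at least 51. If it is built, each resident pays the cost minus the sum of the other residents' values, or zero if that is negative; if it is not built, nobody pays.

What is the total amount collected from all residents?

Total value 65 ≥ cost 51, so it is built.
Resident 1: others sum to 36; max(0, 51 - 36) = 15.
Resident 2: others sum to 57; max(0, 51 - 57) = 0.
Resident 3: others sum to 42; max(0, 51 - 42) = 9.
Resident 4: others sum to 60; max(0, 51 - 60) = 0.
Total collected = 15 + 0 + 9 + 0 = 24.

24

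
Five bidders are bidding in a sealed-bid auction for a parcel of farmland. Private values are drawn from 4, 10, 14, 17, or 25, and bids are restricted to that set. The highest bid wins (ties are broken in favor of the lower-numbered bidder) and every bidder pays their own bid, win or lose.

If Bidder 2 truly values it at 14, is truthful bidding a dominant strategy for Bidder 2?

Consider the case where Bidder 1 bids 4, Bidder 3 bids 4, Bidder 4 bids 4 and Bidder 5 bids 4.
Truthful bid 14: wins, pays 14, utility 14 - 14 = 0.
Bid 10 instead: wins, pays 10, utility 14 - 10 = 4.
Since 4 > 0, bidding 10 is strictly better here, so truthful bidding is not dominant.

No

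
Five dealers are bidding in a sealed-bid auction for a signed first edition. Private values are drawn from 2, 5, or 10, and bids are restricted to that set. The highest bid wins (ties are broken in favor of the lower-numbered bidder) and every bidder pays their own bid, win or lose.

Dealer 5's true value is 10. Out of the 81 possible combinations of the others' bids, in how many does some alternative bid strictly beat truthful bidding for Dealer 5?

66

Others bid (2, 2, 2, 2): truth gives 0; bid 5 gives 5 > 0. Violating.
Others bid (2, 2, 2, 10): truth gives -10; bid 2 gives -2 > -10. Violating.
Others bid (2, 2, 5, 10): truth gives -10; bid 2 gives -2 > -10. Violating.
Others bid (2, 2, 10, 2): truth gives -10; bid 2 gives -2 > -10. Violating.
Others bid (2, 2, 2, 5): truth gives 0; no alternative beats it.
Others bid (2, 2, 5, 2): truth gives 0; no alternative beats it.
(Checking all 81 profiles: 66 have a profitable deviation, 15 do not.)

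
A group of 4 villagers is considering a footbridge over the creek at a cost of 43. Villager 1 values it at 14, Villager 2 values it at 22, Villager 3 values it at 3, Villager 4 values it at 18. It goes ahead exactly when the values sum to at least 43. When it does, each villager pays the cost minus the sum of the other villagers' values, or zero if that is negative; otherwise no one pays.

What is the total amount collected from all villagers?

12

Total value 57 ≥ cost 43, so it is built.
Villager 1: others sum to 43; max(0, 43 - 43) = 0.
Villager 2: others sum to 35; max(0, 43 - 35) = 8.
Villager 3: others sum to 54; max(0, 43 - 54) = 0.
Villager 4: others sum to 39; max(0, 43 - 39) = 4.
Total collected = 0 + 8 + 0 + 4 = 12.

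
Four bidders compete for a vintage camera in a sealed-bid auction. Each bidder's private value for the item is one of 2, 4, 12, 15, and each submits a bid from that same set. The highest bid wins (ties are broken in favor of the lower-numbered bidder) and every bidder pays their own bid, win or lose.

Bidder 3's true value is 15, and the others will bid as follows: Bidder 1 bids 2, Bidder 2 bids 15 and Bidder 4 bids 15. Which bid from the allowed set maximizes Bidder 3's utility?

Bid 2: loses but pays 2, utility -2.
Bid 4: loses but pays 4, utility -4.
Bid 12: loses but pays 12, utility -12.
Bid 15: loses but pays 15, utility -15.
The best choice is 2 with utility -2.

2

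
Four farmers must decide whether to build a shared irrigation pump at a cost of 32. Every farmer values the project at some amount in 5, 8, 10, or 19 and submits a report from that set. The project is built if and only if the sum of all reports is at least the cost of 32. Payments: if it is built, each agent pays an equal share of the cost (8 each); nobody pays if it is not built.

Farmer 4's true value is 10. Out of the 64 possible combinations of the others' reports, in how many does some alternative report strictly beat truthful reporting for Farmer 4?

Others report (5, 5, 5): truth gives 0; report 19 gives 2 > 0. Violating.
Others report (5, 5, 8): truth gives 0; report 19 gives 2 > 0. Violating.
Others report (5, 5, 10): truth gives 0; report 19 gives 2 > 0. Violating.
Others report (5, 8, 5): truth gives 0; report 19 gives 2 > 0. Violating.
Others report (5, 5, 19): truth gives 2; no alternative beats it.
Others report (5, 8, 10): truth gives 2; no alternative beats it.
(Checking all 64 profiles: 10 have a profitable deviation, 54 do not.)

10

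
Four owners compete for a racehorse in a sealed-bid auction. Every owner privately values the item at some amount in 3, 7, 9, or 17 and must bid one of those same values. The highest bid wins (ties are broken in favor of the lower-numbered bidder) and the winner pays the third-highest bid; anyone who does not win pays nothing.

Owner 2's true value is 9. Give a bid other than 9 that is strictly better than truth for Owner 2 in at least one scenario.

Suppose Owner 1 bids 3, Owner 3 bids 3 and Owner 4 bids 17.
Bid 9: loses, pays 0, utility 0.
Bid 17: wins, pays 3, utility 9 - 3 = 6.
So bidding 17 beats truth here (6 > 0).

17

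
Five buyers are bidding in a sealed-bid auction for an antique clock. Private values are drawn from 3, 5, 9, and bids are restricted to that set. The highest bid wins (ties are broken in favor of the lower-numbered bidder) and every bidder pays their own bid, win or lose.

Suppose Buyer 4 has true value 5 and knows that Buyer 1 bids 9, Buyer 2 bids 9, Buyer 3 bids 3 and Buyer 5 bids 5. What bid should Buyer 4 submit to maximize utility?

3

Bid 3: loses but pays 3, utility -3.
Bid 5: loses but pays 5, utility -5.
Bid 9: loses but pays 9, utility -9.
The best choice is 3 with utility -3.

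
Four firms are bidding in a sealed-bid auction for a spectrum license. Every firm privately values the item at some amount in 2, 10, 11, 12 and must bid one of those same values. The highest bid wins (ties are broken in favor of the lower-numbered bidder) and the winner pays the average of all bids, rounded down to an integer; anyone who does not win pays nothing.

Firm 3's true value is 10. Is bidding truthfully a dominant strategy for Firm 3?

No

Consider the case where Firm 1 bids 2, Firm 2 bids 2 and Firm 4 bids 11.
Truthful bid 10: loses, pays 0, utility 0.
Bid 11 instead: wins, pays 6, utility 10 - 6 = 4.
Since 4 > 0, bidding 11 is strictly better here, so truthful bidding is not dominant.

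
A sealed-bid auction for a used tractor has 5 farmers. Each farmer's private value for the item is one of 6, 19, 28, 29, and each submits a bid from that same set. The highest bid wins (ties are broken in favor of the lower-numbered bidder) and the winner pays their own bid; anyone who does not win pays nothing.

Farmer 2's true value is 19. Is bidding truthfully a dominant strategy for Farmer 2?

Yes

Check each profile of the others' bids and compare truth against every alternative bid.
Others bid (6, 6, 6, 6): truth gives 0, best alternative gives 0.
Others bid (6, 6, 6, 19): truth gives 0, best alternative gives 0.
Others bid (6, 6, 6, 28): truth gives 0, best alternative gives 0.
Others bid (6, 6, 6, 29): truth gives 0, best alternative gives 0.
Others bid (6, 6, 19, 6): truth gives 0, best alternative gives 0.
Others bid (6, 6, 19, 19): truth gives 0, best alternative gives 0.
(Remaining 250 profiles checked similarly; truth is weakly best in each.)
In every case the truthful bid is at least as good as any alternative, so it is a dominant strategy.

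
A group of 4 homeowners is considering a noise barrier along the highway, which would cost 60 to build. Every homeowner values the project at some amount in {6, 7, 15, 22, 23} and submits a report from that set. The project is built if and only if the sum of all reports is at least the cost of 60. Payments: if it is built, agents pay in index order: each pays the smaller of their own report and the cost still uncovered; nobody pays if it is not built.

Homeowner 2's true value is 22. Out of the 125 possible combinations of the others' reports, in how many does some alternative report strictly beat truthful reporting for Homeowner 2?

57

Others report (6, 22, 22): truth gives 0; report 15 gives 7 > 0. Violating.
Others report (6, 22, 23): truth gives 0; report 15 gives 7 > 0. Violating.
Others report (6, 23, 22): truth gives 0; report 15 gives 7 > 0. Violating.
Others report (6, 23, 23): truth gives 0; report 15 gives 7 > 0. Violating.
Others report (6, 6, 6): truth gives 0; no alternative beats it.
Others report (6, 6, 7): truth gives 0; no alternative beats it.
(Checking all 125 profiles: 57 have a profitable deviation, 68 do not.)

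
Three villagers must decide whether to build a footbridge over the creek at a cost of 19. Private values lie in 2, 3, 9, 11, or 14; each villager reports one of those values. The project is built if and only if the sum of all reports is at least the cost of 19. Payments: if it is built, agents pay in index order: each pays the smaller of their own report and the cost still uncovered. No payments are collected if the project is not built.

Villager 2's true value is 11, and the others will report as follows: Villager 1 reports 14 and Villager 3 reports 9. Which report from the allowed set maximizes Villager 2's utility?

2

Report 2: project built, pays 2, utility 11 - 2 = 9.
Report 3: project built, pays 3, utility 11 - 3 = 8.
Report 9: project built, pays 5, utility 11 - 5 = 6.
Report 11: project built, pays 5, utility 11 - 5 = 6.
Report 14: project built, pays 5, utility 11 - 5 = 6.
The best choice is 2 with utility 9.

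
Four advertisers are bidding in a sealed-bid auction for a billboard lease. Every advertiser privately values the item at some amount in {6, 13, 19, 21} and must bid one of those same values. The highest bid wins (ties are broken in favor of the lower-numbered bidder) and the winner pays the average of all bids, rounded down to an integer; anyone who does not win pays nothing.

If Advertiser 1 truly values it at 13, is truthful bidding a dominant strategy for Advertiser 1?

No

Consider the case where Advertiser 2 bids 6, Advertiser 3 bids 6 and Advertiser 4 bids 6.
Truthful bid 13: wins, pays 7, utility 13 - 7 = 6.
Bid 6 instead: wins, pays 6, utility 13 - 6 = 7.
Since 7 > 6, bidding 6 is strictly better here, so truthful bidding is not dominant.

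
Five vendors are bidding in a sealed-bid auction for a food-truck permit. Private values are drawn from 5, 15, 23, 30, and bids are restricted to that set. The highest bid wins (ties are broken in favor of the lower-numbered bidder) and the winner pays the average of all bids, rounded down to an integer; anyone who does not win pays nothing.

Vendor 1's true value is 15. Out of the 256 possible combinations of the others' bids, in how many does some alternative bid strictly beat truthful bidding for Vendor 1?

17

Others bid (5, 5, 5, 5): truth gives 8; bid 5 gives 10 > 8. Violating.
Others bid (5, 5, 5, 23): truth gives 0; bid 23 gives 3 > 0. Violating.
Others bid (5, 5, 15, 23): truth gives 0; bid 23 gives 1 > 0. Violating.
Others bid (5, 5, 23, 5): truth gives 0; bid 23 gives 3 > 0. Violating.
Others bid (5, 5, 5, 15): truth gives 6; no alternative beats it.
Others bid (5, 5, 5, 30): truth gives 0; no alternative beats it.
(Checking all 256 profiles: 17 have a profitable deviation, 239 do not.)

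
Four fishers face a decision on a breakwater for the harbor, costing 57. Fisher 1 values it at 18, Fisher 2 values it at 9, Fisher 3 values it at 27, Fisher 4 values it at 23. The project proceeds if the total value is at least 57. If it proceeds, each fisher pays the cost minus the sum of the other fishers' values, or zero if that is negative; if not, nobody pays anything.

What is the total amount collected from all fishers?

10

Total value 77 ≥ cost 57, so it is built.
Fisher 1: others sum to 59; max(0, 57 - 59) = 0.
Fisher 2: others sum to 68; max(0, 57 - 68) = 0.
Fisher 3: others sum to 50; max(0, 57 - 50) = 7.
Fisher 4: others sum to 54; max(0, 57 - 54) = 3.
Total collected = 0 + 0 + 7 + 3 = 10.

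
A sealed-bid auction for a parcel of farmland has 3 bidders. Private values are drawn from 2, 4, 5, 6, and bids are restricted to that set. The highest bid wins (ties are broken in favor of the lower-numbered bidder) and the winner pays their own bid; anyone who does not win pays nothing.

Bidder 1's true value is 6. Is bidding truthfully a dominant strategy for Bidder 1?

Consider the case where Bidder 2 bids 2 and Bidder 3 bids 2.
Truthful bid 6: wins, pays 6, utility 6 - 6 = 0.
Bid 2 instead: wins, pays 2, utility 6 - 2 = 4.
Since 4 > 0, bidding 2 is strictly better here, so truthful bidding is not dominant.

No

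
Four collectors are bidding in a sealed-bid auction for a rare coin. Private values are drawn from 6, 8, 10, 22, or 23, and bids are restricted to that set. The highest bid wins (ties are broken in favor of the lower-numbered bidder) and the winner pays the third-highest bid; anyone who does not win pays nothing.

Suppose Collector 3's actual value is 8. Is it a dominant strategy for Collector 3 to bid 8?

Consider the case where Collector 1 bids 6, Collector 2 bids 6 and Collector 4 bids 10.
Truthful bid 8: loses, pays 0, utility 0.
Bid 10 instead: wins, pays 6, utility 8 - 6 = 2.
Since 2 > 0, bidding 10 is strictly better here, so truthful bidding is not dominant.

No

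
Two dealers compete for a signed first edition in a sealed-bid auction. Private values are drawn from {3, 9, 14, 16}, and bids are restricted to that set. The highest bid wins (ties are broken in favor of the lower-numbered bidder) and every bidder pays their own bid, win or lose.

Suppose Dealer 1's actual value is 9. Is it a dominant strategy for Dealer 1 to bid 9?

Consider the case where Dealer 2 bids 3.
Truthful bid 9: wins, pays 9, utility 9 - 9 = 0.
Bid 3 instead: wins, pays 3, utility 9 - 3 = 6.
Since 6 > 0, bidding 3 is strictly better here, so truthful bidding is not dominant.

No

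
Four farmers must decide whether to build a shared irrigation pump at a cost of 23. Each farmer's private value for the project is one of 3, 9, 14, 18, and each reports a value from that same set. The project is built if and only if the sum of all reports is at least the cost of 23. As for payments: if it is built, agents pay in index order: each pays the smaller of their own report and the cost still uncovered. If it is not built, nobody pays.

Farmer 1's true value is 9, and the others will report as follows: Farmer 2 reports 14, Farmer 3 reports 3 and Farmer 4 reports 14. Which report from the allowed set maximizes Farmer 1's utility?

3

Report 3: project built, pays 3, utility 9 - 3 = 6.
Report 9: project built, pays 9, utility 9 - 9 = 0.
Report 14: project built, pays 14, utility 9 - 14 = -5.
Report 18: project built, pays 18, utility 9 - 18 = -9.
The best choice is 3 with utility 6.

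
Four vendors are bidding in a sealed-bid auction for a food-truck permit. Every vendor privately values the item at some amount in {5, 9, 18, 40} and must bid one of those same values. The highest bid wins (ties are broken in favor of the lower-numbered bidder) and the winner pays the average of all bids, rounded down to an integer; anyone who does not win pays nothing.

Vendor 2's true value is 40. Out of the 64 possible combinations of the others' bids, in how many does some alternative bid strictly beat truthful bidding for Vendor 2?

Others bid (5, 5, 5): truth gives 27; bid 9 gives 34 > 27. Violating.
Others bid (5, 5, 9): truth gives 26; bid 9 gives 33 > 26. Violating.
Others bid (5, 5, 18): truth gives 23; bid 18 gives 29 > 23. Violating.
Others bid (5, 9, 5): truth gives 26; bid 9 gives 33 > 26. Violating.
Others bid (5, 5, 40): truth gives 18; no alternative beats it.
Others bid (5, 9, 40): truth gives 17; no alternative beats it.
(Checking all 64 profiles: 18 have a profitable deviation, 46 do not.)

18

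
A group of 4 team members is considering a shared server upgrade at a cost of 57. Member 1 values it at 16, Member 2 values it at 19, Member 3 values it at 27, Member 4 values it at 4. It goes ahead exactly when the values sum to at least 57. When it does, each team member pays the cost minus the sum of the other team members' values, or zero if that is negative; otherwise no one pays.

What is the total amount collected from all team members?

Total value 66 ≥ cost 57, so it is built.
Member 1: others sum to 50; max(0, 57 - 50) = 7.
Member 2: others sum to 47; max(0, 57 - 47) = 10.
Member 3: others sum to 39; max(0, 57 - 39) = 18.
Member 4: others sum to 62; max(0, 57 - 62) = 0.
Total collected = 7 + 10 + 18 + 0 = 35.

35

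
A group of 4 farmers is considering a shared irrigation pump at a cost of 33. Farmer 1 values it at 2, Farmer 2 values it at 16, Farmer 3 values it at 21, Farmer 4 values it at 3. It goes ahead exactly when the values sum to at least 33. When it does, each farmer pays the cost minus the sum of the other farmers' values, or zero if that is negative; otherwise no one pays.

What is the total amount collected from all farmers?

19

Total value 42 ≥ cost 33, so it is built.
Farmer 1: others sum to 40; max(0, 33 - 40) = 0.
Farmer 2: others sum to 26; max(0, 33 - 26) = 7.
Farmer 3: others sum to 21; max(0, 33 - 21) = 12.
Farmer 4: others sum to 39; max(0, 33 - 39) = 0.
Total collected = 0 + 7 + 12 + 0 = 19.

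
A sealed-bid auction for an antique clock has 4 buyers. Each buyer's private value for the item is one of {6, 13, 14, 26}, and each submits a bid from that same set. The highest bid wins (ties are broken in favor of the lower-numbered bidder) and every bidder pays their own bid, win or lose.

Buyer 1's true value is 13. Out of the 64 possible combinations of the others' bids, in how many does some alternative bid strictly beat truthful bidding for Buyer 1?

57

Others bid (6, 6, 6): truth gives 0; bid 6 gives 7 > 0. Violating.
Others bid (6, 6, 14): truth gives -13; bid 14 gives -1 > -13. Violating.
Others bid (6, 6, 26): truth gives -13; bid 6 gives -6 > -13. Violating.
Others bid (6, 13, 14): truth gives -13; bid 14 gives -1 > -13. Violating.
Others bid (6, 6, 13): truth gives 0; no alternative beats it.
Others bid (6, 13, 6): truth gives 0; no alternative beats it.
(Checking all 64 profiles: 57 have a profitable deviation, 7 do not.)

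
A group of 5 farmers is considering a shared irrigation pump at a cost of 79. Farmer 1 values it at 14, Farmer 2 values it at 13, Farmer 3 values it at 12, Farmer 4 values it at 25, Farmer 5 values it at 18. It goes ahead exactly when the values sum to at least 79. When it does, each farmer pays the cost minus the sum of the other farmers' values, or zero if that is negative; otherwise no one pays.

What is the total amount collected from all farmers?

Total value 82 ≥ cost 79, so it is built.
Farmer 1: others sum to 68; max(0, 79 - 68) = 11.
Farmer 2: others sum to 69; max(0, 79 - 69) = 10.
Farmer 3: others sum to 70; max(0, 79 - 70) = 9.
Farmer 4: others sum to 57; max(0, 79 - 57) = 22.
Farmer 5: others sum to 64; max(0, 79 - 64) = 15.
Total collected = 11 + 10 + 9 + 22 + 15 = 67.

67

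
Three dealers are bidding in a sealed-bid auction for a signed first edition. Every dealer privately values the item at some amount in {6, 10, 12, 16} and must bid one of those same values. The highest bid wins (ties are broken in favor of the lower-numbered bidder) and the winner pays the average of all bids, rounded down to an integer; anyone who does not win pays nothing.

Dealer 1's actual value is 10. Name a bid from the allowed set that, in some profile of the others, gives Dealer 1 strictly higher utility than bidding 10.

Suppose Dealer 2 bids 6 and Dealer 3 bids 6.
Bid 10: wins, pays 7, utility 10 - 7 = 3.
Bid 6: wins, pays 6, utility 10 - 6 = 4.
So bidding 6 beats truth here (4 > 3).

6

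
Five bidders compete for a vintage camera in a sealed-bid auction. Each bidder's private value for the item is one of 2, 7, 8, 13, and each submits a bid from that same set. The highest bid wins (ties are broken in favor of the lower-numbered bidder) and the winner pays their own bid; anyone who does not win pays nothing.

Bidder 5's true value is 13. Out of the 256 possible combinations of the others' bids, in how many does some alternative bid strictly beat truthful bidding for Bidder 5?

Others bid (2, 2, 2, 2): truth gives 0; bid 7 gives 6 > 0. Violating.
Others bid (2, 2, 2, 7): truth gives 0; bid 8 gives 5 > 0. Violating.
Others bid (2, 2, 7, 2): truth gives 0; bid 8 gives 5 > 0. Violating.
Others bid (2, 2, 7, 7): truth gives 0; bid 8 gives 5 > 0. Violating.
Others bid (2, 2, 2, 8): truth gives 0; no alternative beats it.
Others bid (2, 2, 2, 13): truth gives 0; no alternative beats it.
(Checking all 256 profiles: 16 have a profitable deviation, 240 do not.)

16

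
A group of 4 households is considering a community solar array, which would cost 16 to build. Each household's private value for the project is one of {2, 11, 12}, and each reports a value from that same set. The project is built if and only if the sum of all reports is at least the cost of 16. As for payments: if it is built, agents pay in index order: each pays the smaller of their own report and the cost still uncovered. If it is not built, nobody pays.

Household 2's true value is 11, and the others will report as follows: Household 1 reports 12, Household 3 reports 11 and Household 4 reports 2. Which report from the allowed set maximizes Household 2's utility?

Report 2: project built, pays 2, utility 11 - 2 = 9.
Report 11: project built, pays 4, utility 11 - 4 = 7.
Report 12: project built, pays 4, utility 11 - 4 = 7.
The best choice is 2 with utility 9.

2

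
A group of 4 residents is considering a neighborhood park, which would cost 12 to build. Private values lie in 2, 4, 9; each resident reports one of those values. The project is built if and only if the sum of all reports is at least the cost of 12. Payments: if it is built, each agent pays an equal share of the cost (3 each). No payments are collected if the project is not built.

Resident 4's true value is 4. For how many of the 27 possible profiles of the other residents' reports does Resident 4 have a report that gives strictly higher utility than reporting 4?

Others report (2, 2, 2): truth gives 0; report 9 gives 1 > 0. Violating.
Others report (2, 2, 4): truth gives 1; no alternative beats it.
Others report (2, 2, 9): truth gives 1; no alternative beats it.
(Checking all 27 profiles: 1 has a profitable deviation, 26 do not.)

1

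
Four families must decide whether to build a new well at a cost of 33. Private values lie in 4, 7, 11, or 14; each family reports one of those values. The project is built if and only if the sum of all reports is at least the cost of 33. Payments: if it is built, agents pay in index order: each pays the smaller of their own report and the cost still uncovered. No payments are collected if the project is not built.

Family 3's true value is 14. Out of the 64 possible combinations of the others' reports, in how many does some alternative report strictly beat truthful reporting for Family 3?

Others report (4, 4, 14): truth gives 0; report 11 gives 3 > 0. Violating.
Others report (4, 7, 11): truth gives 0; report 11 gives 3 > 0. Violating.
Others report (4, 7, 14): truth gives 0; report 11 gives 3 > 0. Violating.
Others report (4, 11, 7): truth gives 0; report 11 gives 3 > 0. Violating.
Others report (4, 4, 4): truth gives 0; no alternative beats it.
Others report (4, 4, 7): truth gives 0; no alternative beats it.
(Checking all 64 profiles: 53 have a profitable deviation, 11 do not.)

53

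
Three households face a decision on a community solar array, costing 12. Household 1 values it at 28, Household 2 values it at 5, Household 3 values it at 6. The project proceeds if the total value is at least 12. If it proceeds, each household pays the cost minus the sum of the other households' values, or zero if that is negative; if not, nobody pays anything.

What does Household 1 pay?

Total value 39 ≥ cost 12, so the project is built.
The other households' values sum to 11.
Cost minus that sum is 12 - 11 = 1.

1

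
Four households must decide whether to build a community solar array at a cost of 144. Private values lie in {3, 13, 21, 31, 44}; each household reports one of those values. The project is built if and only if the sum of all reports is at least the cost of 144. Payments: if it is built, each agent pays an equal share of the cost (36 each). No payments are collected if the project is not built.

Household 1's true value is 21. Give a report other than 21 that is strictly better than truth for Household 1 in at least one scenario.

3

Suppose Household 2 reports 44, Household 3 reports 44 and Household 4 reports 44.
Report 21: project built, pays 36, utility 21 - 36 = -15.
Report 3: project not built, utility 0.
So reporting 3 beats truth here (0 > -15).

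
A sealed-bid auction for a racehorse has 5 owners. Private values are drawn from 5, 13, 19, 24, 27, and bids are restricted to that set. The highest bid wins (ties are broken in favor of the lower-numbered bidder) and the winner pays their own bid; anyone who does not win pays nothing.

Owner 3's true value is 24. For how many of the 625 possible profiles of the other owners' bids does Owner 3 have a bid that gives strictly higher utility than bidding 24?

36

Others bid (5, 5, 5, 5): truth gives 0; bid 13 gives 11 > 0. Violating.
Others bid (5, 5, 5, 13): truth gives 0; bid 13 gives 11 > 0. Violating.
Others bid (5, 5, 5, 19): truth gives 0; bid 19 gives 5 > 0. Violating.
Others bid (5, 5, 13, 5): truth gives 0; bid 13 gives 11 > 0. Violating.
Others bid (5, 5, 5, 24): truth gives 0; no alternative beats it.
Others bid (5, 5, 5, 27): truth gives 0; no alternative beats it.
(Checking all 625 profiles: 36 have a profitable deviation, 589 do not.)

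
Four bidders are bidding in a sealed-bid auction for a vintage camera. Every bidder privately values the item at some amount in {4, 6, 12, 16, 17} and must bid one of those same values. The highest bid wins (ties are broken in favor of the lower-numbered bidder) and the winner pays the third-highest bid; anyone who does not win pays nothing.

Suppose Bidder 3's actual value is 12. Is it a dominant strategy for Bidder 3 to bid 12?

No

Consider the case where Bidder 1 bids 4, Bidder 2 bids 4 and Bidder 4 bids 16.
Truthful bid 12: loses, pays 0, utility 0.
Bid 16 instead: wins, pays 4, utility 12 - 4 = 8.
Since 8 > 0, bidding 16 is strictly better here, so truthful bidding is not dominant.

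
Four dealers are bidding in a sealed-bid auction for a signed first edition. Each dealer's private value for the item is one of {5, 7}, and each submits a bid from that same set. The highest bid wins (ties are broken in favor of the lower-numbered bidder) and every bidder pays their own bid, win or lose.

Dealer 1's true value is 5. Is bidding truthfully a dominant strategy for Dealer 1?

Consider the case where Dealer 2 bids 5, Dealer 3 bids 5 and Dealer 4 bids 7.
Truthful bid 5: loses but pays 5, utility -5.
Bid 7 instead: wins, pays 7, utility 5 - 7 = -2.
Since -2 > -5, bidding 7 is strictly better here, so truthful bidding is not dominant.

No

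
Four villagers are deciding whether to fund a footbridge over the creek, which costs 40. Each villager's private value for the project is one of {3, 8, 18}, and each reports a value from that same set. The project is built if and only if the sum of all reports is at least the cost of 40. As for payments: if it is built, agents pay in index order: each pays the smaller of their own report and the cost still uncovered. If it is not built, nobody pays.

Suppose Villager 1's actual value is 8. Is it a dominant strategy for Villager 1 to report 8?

No

Consider the case where Villager 2 reports 3, Villager 3 reports 18 and Villager 4 reports 18.
Truthful report 8: project built, pays 8, utility 8 - 8 = 0.
Report 3 instead: project built, pays 3, utility 8 - 3 = 5.
Since 5 > 0, reporting 3 is strictly better here, so truthful reporting is not dominant.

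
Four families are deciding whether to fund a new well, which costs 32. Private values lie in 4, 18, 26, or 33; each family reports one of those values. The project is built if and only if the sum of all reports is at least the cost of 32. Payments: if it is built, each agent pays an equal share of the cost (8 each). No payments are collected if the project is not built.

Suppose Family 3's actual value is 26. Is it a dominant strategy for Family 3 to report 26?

Check each profile of the others' reports and compare truth against every alternative report.
Others report (4, 4, 4): truth gives 18, best alternative gives 18.
Others report (4, 4, 18): truth gives 18, best alternative gives 18.
Others report (4, 4, 26): truth gives 18, best alternative gives 18.
Others report (4, 4, 33): truth gives 18, best alternative gives 18.
Others report (4, 18, 4): truth gives 18, best alternative gives 18.
Others report (4, 18, 18): truth gives 18, best alternative gives 18.
(Remaining 58 profiles checked similarly; truth is weakly best in each.)
In every case the truthful report is at least as good as any alternative, so it is a dominant strategy.

Yes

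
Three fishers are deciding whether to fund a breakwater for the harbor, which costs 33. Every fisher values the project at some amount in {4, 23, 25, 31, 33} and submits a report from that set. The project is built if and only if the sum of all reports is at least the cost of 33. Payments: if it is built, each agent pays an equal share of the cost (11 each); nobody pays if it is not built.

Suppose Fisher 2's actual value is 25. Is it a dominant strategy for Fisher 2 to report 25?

Yes

Check each profile of the others' reports and compare truth against every alternative report.
Others report (4, 4): truth gives 14, best alternative gives 14.
Others report (4, 23): truth gives 14, best alternative gives 14.
Others report (4, 25): truth gives 14, best alternative gives 14.
Others report (4, 31): truth gives 14, best alternative gives 14.
Others report (4, 33): truth gives 14, best alternative gives 14.
Others report (23, 4): truth gives 14, best alternative gives 14.
(Remaining 19 profiles checked similarly; truth is weakly best in each.)
In every case the truthful report is at least as good as any alternative, so it is a dominant strategy.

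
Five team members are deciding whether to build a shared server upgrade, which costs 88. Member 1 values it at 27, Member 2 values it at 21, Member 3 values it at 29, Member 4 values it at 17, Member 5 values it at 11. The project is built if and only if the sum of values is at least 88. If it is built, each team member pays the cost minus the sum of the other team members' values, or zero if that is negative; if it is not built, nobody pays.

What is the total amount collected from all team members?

Total value 105 ≥ cost 88, so it is built.
Member 1: others sum to 78; max(0, 88 - 78) = 10.
Member 2: others sum to 84; max(0, 88 - 84) = 4.
Member 3: others sum to 76; max(0, 88 - 76) = 12.
Member 4: others sum to 88; max(0, 88 - 88) = 0.
Member 5: others sum to 94; max(0, 88 - 94) = 0.
Total collected = 10 + 4 + 12 + 0 + 0 = 26.

26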